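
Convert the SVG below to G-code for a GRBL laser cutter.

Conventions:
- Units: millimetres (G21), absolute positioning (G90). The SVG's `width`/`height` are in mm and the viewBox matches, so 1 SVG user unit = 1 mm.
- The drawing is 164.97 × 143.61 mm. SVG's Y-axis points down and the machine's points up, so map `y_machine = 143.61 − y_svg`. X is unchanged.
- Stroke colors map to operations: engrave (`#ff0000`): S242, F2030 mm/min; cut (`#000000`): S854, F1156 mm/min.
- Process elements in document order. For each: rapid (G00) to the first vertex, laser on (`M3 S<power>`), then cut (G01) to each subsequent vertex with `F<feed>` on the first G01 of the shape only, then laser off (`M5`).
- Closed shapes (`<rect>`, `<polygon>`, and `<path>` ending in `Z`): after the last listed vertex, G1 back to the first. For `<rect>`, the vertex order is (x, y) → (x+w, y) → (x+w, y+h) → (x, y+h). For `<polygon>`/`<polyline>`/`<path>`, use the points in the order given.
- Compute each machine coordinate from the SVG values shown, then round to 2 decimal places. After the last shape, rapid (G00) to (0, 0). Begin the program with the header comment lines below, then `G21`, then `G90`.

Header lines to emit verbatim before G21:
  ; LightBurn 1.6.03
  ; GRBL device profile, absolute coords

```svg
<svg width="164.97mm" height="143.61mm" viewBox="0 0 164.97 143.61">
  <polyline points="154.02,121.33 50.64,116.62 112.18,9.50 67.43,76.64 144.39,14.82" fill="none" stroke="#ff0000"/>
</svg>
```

; LightBurn 1.6.03
; GRBL device profile, absolute coords
G21
G90
G00 X154.02 Y22.28
M3 S242
G01 X50.64 Y26.99 F2030
G01 X112.18 Y134.11
G01 X67.43 Y66.97
G01 X144.39 Y128.79
M5
G00 X0.00 Y0.00

1 u = 1 mm; y_m = 143.61 − y.

[1] `<polyline>` open polyline, #ff0000→engrave S242 F2030: (154.02,22.28) → (50.64,26.99) → (112.18,134.11) → (67.43,66.97) → (144.39,128.79)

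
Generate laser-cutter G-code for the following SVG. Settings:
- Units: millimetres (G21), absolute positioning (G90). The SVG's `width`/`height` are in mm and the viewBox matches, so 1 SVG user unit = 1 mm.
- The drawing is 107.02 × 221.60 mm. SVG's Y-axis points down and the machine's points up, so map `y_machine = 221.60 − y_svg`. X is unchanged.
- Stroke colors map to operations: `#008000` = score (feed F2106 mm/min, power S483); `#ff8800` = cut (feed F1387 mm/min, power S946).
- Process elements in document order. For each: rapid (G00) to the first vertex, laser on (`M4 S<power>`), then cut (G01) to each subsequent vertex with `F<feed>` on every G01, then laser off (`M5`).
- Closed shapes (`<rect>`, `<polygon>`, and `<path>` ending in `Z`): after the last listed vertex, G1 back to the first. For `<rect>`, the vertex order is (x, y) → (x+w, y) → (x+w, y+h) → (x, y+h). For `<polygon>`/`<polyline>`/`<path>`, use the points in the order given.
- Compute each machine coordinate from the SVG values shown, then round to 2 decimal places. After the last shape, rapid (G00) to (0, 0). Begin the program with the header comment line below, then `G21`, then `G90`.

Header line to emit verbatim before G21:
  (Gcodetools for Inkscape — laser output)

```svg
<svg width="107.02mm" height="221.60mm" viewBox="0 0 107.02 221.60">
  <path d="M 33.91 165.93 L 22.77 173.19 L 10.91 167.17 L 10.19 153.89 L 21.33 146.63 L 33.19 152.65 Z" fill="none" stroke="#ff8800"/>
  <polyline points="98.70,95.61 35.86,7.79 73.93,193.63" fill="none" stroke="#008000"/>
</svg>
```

1 u = 1 mm; y_m = 221.60 − y.

[1] `<path>` regular polygon, #ff8800→cut S946 F1387: (33.91,55.67) → (22.77,48.41) → (10.91,54.43) → (10.19,67.71) → (21.33,74.97) → (33.19,68.95) → (33.91,55.67) (closed)

[2] `<polyline>` open polyline, #008000→score S483 F2106: (98.70,125.99) → (35.86,213.81) → (73.93,27.97)

(Gcodetools for Inkscape — laser output)
G21
G90
G00 X33.91 Y55.67
M4 S946
G01 X22.77 Y48.41 F1387
G01 X10.91 Y54.43 F1387
G01 X10.19 Y67.71 F1387
G01 X21.33 Y74.97 F1387
G01 X33.19 Y68.95 F1387
G01 X33.91 Y55.67 F1387
M5
G00 X98.70 Y125.99
M4 S483
G01 X35.86 Y213.81 F2106
G01 X73.93 Y27.97 F2106
M5
G00 X0.00 Y0.00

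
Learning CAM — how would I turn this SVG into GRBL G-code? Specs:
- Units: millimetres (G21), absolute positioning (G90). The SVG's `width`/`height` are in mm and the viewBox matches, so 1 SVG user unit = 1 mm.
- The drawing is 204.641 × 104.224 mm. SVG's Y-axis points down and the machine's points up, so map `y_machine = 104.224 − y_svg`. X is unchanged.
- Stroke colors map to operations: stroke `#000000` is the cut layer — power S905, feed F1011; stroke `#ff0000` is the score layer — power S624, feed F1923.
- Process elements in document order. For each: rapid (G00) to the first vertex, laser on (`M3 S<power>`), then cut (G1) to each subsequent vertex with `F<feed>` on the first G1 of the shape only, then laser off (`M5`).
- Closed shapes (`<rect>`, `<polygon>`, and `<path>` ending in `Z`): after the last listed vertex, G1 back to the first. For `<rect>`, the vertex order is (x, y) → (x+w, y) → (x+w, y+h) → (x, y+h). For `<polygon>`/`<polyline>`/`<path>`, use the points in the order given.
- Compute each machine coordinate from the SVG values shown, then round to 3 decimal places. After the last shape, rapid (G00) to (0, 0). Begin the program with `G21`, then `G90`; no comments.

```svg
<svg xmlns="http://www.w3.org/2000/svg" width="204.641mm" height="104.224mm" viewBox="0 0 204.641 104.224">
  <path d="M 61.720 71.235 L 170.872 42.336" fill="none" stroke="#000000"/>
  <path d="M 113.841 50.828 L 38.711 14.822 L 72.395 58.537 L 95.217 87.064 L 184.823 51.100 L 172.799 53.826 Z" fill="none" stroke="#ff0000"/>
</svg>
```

viewBox `0 0 204.641 104.224` with mm width/height → 1 unit = 1 mm. Flip: y_m = 104.224 − y_svg.

**Shape 1** — `<path>` line segment, stroke `#000000` → cut (S905, F1011). Machine vertices: (61.720,32.989) → (170.872,61.888). Open path.

**Shape 2** — `<path>` closed polygon, stroke `#ff0000` → score (S624, F1923). Machine vertices: (113.841,53.396) → (38.711,89.402) → (72.395,45.687) → (95.217,17.160) → (184.823,53.124) → (172.799,50.398) → (113.841,53.396). Closed: final G1 returns to the first vertex.

G21
G90
G00 X61.720 Y32.989
M3 S905
G1 X170.872 Y61.888 F1011
M5
G00 X113.841 Y53.396
M3 S624
G1 X38.711 Y89.402 F1923
G1 X72.395 Y45.687
G1 X95.217 Y17.160
G1 X184.823 Y53.124
G1 X172.799 Y50.398
G1 X113.841 Y53.396
M5
G00 X0.000 Y0.000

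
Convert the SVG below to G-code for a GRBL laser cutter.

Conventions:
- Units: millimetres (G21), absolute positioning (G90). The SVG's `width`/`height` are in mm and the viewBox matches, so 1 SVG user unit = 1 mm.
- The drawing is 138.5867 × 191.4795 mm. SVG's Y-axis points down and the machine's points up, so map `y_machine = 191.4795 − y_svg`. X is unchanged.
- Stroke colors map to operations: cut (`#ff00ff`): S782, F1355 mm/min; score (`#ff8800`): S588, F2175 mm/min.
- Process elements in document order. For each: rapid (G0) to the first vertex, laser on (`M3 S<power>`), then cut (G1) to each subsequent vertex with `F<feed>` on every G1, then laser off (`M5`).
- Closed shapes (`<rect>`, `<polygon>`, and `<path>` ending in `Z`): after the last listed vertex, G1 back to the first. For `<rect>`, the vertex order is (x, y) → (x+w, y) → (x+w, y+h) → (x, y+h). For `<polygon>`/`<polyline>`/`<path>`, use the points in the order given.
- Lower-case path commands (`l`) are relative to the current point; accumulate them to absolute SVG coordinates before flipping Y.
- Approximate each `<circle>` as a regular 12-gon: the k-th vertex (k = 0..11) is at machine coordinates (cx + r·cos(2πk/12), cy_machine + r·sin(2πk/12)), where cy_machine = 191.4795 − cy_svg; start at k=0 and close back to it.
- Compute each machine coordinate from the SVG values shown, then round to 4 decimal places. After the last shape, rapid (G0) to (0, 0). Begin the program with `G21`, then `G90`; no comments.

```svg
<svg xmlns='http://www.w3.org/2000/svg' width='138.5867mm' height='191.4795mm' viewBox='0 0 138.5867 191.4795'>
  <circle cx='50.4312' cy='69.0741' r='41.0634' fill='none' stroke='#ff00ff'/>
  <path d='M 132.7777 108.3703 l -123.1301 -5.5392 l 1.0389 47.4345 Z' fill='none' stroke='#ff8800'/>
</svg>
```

G21
G90
G0 X91.4946 Y122.4054
M3 S782
G1 X85.9931 Y142.9371 F1355
G1 X70.9629 Y157.9673 F1355
G1 X50.4312 Y163.4688 F1355
G1 X29.8995 Y157.9673 F1355
G1 X14.8693 Y142.9371 F1355
G1 X9.3678 Y122.4054 F1355
G1 X14.8693 Y101.8737 F1355
G1 X29.8995 Y86.8435 F1355
G1 X50.4312 Y81.3420 F1355
G1 X70.9629 Y86.8435 F1355
G1 X85.9931 Y101.8737 F1355
G1 X91.4946 Y122.4054 F1355
M5
G0 X132.7777 Y83.1092
M3 S588
G1 X9.6476 Y88.6484 F2175
G1 X10.6865 Y41.2139 F2175
G1 X132.7777 Y83.1092 F2175
M5
G0 X0.0000 Y0.0000

viewBox `0 0 138.5867 191.4795` with mm width/height → 1 unit = 1 mm. Flip: y_m = 191.4795 − y_svg.

**Shape 1** — `<circle>` circle, stroke `#ff00ff` → cut (S782, F1355). Machine vertices: (91.4946,122.4054) → (85.9931,142.9371) → (70.9629,157.9673) → (50.4312,163.4688) → (29.8995,157.9673) → (14.8693,142.9371) → (9.3678,122.4054) → (14.8693,101.8737) → (29.8995,86.8435) → (50.4312,81.3420) → (70.9629,86.8435) → (85.9931,101.8737) → (91.4946,122.4054). Closed: final G1 returns to the first vertex.

**Shape 2** — `<path>` closed polygon, stroke `#ff8800` → score (S588, F2175). Machine vertices: (132.7777,83.1092) → (9.6476,88.6484) → (10.6865,41.2139) → (132.7777,83.1092). Closed: final G1 returns to the first vertex.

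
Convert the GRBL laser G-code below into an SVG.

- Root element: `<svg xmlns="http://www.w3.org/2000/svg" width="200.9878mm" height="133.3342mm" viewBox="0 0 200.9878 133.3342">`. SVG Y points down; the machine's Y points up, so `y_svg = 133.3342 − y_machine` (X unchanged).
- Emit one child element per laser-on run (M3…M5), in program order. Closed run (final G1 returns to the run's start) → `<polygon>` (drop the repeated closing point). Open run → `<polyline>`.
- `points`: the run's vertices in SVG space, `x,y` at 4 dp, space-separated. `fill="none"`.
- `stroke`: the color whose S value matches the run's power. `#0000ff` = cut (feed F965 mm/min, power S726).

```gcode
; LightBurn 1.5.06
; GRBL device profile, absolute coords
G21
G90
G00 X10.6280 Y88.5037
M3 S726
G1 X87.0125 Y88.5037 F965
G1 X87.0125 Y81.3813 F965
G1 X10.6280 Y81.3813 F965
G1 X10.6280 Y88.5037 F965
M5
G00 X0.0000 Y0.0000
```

<svg xmlns="http://www.w3.org/2000/svg" width="200.9878mm" height="133.3342mm" viewBox="0 0 200.9878 133.3342">
  <polygon points="10.6280,44.8305 87.0125,44.8305 87.0125,51.9529 10.6280,51.9529" fill="none" stroke="#0000ff"/>
</svg>

Each laser-on run becomes one SVG element. Flip Y back into SVG space with y_svg = 133.3342 − y_machine. Every run uses S726, so all elements get stroke `#0000ff` (cut).

Run 1: The run returns to its start, so emit a `<polygon>` with points (Y-flipped): 10.6280,44.8305 87.0125,44.8305 87.0125,51.9529 10.6280,51.9529.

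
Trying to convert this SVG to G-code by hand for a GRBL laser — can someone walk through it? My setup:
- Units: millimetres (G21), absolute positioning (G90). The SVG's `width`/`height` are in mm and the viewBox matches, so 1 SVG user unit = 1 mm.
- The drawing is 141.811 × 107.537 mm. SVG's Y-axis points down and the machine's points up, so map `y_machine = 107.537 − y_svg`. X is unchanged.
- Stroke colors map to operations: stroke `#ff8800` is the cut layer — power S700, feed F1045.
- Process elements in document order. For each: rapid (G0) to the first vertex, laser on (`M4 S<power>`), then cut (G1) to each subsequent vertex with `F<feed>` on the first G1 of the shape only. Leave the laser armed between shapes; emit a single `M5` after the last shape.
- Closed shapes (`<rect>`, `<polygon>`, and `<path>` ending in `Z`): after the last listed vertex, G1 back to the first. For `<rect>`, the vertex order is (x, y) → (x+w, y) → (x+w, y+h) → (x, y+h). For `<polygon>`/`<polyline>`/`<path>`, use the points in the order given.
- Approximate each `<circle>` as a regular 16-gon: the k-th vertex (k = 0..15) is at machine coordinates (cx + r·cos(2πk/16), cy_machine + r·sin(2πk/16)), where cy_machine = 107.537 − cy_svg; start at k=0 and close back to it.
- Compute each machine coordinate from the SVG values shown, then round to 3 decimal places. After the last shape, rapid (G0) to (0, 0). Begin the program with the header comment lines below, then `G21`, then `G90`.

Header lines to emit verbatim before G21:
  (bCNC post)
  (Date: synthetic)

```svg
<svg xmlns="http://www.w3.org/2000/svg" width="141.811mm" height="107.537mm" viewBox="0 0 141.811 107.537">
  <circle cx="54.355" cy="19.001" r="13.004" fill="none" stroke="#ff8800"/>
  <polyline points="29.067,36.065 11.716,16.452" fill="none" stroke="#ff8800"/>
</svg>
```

Since the viewBox matches the mm dimensions, user units are millimetres directly. The only transform is the Y-flip y_m = 107.537 − y_svg.

Shape 1 is a circle drawn with `<circle>`. Its stroke #ff8800 means cut at S700, F1045. After flipping Y the toolpath is (67.359,88.536) → (66.369,93.512) → (63.550,97.731) → (59.331,100.550) → (54.355,101.540) → (49.379,100.550) → (45.160,97.731) → (42.341,93.512) → (41.351,88.536) → (42.341,83.560) → (45.160,79.341) → (49.379,76.522) → (54.355,75.532) → (59.331,76.522) → (63.550,79.341) → (66.369,83.560) → (67.359,88.536), returning to the start.

Shape 2 is a line segment drawn with `<polyline>`. Its stroke #ff8800 means cut at S700, F1045. After flipping Y the toolpath is (29.067,71.472) → (11.716,91.085).

(bCNC post)
(Date: synthetic)
G21
G90
G0 X67.359 Y88.536
M4 S700
G1 X66.369 Y93.512 F1045
G1 X63.550 Y97.731
G1 X59.331 Y100.550
G1 X54.355 Y101.540
G1 X49.379 Y100.550
G1 X45.160 Y97.731
G1 X42.341 Y93.512
G1 X41.351 Y88.536
G1 X42.341 Y83.560
G1 X45.160 Y79.341
G1 X49.379 Y76.522
G1 X54.355 Y75.532
G1 X59.331 Y76.522
G1 X63.550 Y79.341
G1 X66.369 Y83.560
G1 X67.359 Y88.536
G0 X29.067 Y71.472
M4 S700
G1 X11.716 Y91.085 F1045
M5
G0 X0.000 Y0.000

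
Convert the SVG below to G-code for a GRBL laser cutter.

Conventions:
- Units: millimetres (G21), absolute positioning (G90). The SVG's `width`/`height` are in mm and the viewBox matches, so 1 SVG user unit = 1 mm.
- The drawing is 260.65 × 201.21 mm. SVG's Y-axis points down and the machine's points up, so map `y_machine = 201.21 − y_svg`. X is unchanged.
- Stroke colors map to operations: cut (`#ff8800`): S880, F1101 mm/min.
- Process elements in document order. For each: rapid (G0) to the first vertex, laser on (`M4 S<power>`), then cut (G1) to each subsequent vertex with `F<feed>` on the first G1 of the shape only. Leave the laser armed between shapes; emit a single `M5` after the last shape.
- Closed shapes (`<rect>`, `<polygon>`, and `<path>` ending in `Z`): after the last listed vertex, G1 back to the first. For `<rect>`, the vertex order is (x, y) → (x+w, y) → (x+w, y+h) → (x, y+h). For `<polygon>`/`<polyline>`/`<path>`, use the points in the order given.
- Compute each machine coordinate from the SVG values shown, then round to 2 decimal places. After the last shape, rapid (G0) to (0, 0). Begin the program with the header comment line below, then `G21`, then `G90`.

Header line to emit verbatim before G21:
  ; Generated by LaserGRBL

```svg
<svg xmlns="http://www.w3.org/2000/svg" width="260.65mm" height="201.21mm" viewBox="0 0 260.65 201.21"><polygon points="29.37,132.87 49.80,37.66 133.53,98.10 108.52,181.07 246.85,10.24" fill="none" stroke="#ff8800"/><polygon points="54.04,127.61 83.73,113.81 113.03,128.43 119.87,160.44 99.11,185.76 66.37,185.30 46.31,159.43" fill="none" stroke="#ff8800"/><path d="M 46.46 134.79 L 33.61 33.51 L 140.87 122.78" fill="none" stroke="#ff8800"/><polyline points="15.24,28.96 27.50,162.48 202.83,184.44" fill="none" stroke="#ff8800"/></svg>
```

; Generated by LaserGRBL
G21
G90
G0 X29.37 Y68.34
M4 S880
G1 X49.80 Y163.55 F1101
G1 X133.53 Y103.11
G1 X108.52 Y20.14
G1 X246.85 Y190.97
G1 X29.37 Y68.34
G0 X54.04 Y73.60
M4 S880
G1 X83.73 Y87.40 F1101
G1 X113.03 Y72.78
G1 X119.87 Y40.77
G1 X99.11 Y15.45
G1 X66.37 Y15.91
G1 X46.31 Y41.78
G1 X54.04 Y73.60
G0 X46.46 Y66.42
M4 S880
G1 X33.61 Y167.70 F1101
G1 X140.87 Y78.43
G0 X15.24 Y172.25
M4 S880
G1 X27.50 Y38.73 F1101
G1 X202.83 Y16.77
M5
G0 X0.00 Y0.00

Since the viewBox matches the mm dimensions, user units are millimetres directly. The only transform is the Y-flip y_m = 201.21 − y_svg.

Shape 1 is a closed polygon drawn with `<polygon>`. Its stroke #ff8800 means cut at S880, F1101. After flipping Y the toolpath is (29.37,68.34) → (49.80,163.55) → (133.53,103.11) → (108.52,20.14) → (246.85,190.97) → (29.37,68.34), returning to the start.

Shape 2 is a regular polygon drawn with `<polygon>`. Its stroke #ff8800 means cut at S880, F1101. After flipping Y the toolpath is (54.04,73.60) → (83.73,87.40) → (113.03,72.78) → (119.87,40.77) → (99.11,15.45) → (66.37,15.91) → (46.31,41.78) → (54.04,73.60), returning to the start.

Shape 3 is a open polyline drawn with `<path>`. Its stroke #ff8800 means cut at S880, F1101. After flipping Y the toolpath is (46.46,66.42) → (33.61,167.70) → (140.87,78.43).

Shape 4 is a open polyline drawn with `<polyline>`. Its stroke #ff8800 means cut at S880, F1101. After flipping Y the toolpath is (15.24,172.25) → (27.50,38.73) → (202.83,16.77).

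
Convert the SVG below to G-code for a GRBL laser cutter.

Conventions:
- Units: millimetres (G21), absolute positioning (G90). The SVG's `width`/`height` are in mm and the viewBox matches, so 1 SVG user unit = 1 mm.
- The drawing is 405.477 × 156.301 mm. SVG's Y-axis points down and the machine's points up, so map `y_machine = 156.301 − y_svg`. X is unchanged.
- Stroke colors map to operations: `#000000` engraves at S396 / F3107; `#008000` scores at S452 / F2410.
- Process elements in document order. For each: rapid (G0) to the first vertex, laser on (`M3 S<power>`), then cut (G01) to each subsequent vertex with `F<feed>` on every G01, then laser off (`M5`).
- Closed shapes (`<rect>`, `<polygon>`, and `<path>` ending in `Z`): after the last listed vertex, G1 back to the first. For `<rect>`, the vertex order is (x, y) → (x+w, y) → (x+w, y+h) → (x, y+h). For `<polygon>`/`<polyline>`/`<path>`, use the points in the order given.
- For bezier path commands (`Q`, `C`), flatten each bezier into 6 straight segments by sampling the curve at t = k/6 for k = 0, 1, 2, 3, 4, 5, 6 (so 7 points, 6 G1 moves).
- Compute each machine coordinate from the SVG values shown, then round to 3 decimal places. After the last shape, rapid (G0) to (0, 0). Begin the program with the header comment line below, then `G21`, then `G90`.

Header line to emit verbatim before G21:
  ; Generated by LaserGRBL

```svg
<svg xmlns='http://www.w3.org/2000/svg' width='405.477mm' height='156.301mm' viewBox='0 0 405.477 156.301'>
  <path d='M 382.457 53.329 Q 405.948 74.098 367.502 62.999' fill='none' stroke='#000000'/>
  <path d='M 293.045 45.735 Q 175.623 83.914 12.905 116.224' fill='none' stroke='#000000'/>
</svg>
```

; Generated by LaserGRBL
G21
G90
G0 X382.457 Y102.972
M3 S396
G01 X388.567 Y96.934 F3107
G01 X391.236 Y92.667 F3107
G01 X390.464 Y90.170 F3107
G01 X386.251 Y89.444 F3107
G01 X378.597 Y90.488 F3107
G01 X367.502 Y93.302 F3107
M5
G0 X293.045 Y110.566
M3 S396
G01 X252.646 Y98.003 F3107
G01 X209.731 Y85.765 F3107
G01 X164.299 Y73.854 F3107
G01 X116.351 Y62.269 F3107
G01 X65.886 Y51.010 F3107
G01 X12.905 Y40.077 F3107
M5
G0 X0.000 Y0.000

viewBox `0 0 405.477 156.301` with mm width/height → 1 unit = 1 mm. Flip: y_m = 156.301 − y_svg.

**Shape 1** — `<path>` quadratic bezier, stroke `#000000` → engrave (S396, F3107). Control points (SVG): P0=(382.457,53.329), P1=(405.948,74.098), P2=(367.502,62.999); sampled at t=k/6. Machine vertices: (382.457,102.972) → (388.567,96.934) → (391.236,92.667) → (390.464,90.170) → (386.251,89.444) → (378.597,90.488) → (367.502,93.302). Open path.

**Shape 2** — `<path>` quadratic bezier, stroke `#000000` → engrave (S396, F3107). Control points (SVG): P0=(293.045,45.735), P1=(175.623,83.914), P2=(12.905,116.224); sampled at t=k/6. Machine vertices: (293.045,110.566) → (252.646,98.003) → (209.731,85.765) → (164.299,73.854) → (116.351,62.269) → (65.886,51.010) → (12.905,40.077). Open path.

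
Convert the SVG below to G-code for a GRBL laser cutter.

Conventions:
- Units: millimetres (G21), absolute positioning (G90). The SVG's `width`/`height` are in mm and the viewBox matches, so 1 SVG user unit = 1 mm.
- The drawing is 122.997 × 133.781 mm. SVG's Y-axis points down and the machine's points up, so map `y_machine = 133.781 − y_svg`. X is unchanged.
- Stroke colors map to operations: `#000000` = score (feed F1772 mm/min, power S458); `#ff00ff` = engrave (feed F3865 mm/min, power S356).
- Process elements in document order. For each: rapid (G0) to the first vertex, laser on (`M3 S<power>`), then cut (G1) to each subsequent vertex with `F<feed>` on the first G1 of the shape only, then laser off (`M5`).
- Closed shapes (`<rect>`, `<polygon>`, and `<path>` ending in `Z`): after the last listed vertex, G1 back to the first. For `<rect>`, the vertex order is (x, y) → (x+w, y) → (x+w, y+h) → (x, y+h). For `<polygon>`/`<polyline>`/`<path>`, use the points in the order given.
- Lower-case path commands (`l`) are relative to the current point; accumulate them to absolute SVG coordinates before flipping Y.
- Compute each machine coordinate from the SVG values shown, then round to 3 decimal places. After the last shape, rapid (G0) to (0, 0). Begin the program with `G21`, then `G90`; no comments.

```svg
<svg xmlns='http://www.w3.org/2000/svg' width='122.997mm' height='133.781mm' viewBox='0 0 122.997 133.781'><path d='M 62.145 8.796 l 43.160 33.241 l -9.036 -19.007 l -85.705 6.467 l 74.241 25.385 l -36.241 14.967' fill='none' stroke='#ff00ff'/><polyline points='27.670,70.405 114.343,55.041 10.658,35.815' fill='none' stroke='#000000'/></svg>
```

viewBox `0 0 122.997 133.781` with mm width/height → 1 unit = 1 mm. Flip: y_m = 133.781 − y_svg.

**Shape 1** — `<path>` open polyline, stroke `#ff00ff` → engrave (S356, F3865). Machine vertices: (62.145,124.985) → (105.305,91.744) → (96.269,110.751) → (10.564,104.284) → (84.805,78.899) → (48.564,63.932). Open path.

**Shape 2** — `<polyline>` open polyline, stroke `#000000` → score (S458, F1772). Machine vertices: (27.670,63.376) → (114.343,78.740) → (10.658,97.966). Open path.

G21
G90
G0 X62.145 Y124.985
M3 S356
G1 X105.305 Y91.744 F3865
G1 X96.269 Y110.751
G1 X10.564 Y104.284
G1 X84.805 Y78.899
G1 X48.564 Y63.932
M5
G0 X27.670 Y63.376
M3 S458
G1 X114.343 Y78.740 F1772
G1 X10.658 Y97.966
M5
G0 X0.000 Y0.000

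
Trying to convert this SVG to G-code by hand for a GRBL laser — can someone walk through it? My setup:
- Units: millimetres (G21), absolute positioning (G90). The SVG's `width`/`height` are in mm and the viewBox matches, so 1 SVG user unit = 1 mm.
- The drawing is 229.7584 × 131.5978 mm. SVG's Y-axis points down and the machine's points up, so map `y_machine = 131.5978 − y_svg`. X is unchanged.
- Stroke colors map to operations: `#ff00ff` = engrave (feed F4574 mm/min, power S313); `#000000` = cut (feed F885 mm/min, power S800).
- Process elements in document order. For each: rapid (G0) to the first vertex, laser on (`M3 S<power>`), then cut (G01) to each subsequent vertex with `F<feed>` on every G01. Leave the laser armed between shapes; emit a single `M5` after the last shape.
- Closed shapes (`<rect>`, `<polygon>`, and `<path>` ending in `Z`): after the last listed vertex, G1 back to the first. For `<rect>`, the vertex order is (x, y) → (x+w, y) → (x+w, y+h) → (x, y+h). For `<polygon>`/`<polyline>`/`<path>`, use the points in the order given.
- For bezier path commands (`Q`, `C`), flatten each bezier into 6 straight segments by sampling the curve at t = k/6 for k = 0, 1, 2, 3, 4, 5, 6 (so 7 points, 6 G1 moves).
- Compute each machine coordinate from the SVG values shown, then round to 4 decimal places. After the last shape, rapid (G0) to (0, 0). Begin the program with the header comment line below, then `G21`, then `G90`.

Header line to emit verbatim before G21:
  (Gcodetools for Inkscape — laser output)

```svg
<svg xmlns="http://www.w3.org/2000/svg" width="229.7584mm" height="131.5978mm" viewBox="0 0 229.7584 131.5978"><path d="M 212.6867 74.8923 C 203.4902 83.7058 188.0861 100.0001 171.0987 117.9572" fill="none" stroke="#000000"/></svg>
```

Since the viewBox matches the mm dimensions, user units are millimetres directly. The only transform is the Y-flip y_m = 131.5978 − y_svg.

Shape 1 is a cubic bezier drawn with `<path>`. Its stroke #000000 means cut at S800, F885. After flipping Y the toolpath is (212.6867,56.7055) → (207.5926,51.7023) → (201.5923,45.6139) → (194.8143,38.6019) → (187.3871,30.8280) → (179.4390,22.4536) → (171.0987,13.6406).

(Gcodetools for Inkscape — laser output)
G21
G90
G0 X212.6867 Y56.7055
M3 S800
G01 X207.5926 Y51.7023 F885
G01 X201.5923 Y45.6139 F885
G01 X194.8143 Y38.6019 F885
G01 X187.3871 Y30.8280 F885
G01 X179.4390 Y22.4536 F885
G01 X171.0987 Y13.6406 F885
M5
G0 X0.0000 Y0.0000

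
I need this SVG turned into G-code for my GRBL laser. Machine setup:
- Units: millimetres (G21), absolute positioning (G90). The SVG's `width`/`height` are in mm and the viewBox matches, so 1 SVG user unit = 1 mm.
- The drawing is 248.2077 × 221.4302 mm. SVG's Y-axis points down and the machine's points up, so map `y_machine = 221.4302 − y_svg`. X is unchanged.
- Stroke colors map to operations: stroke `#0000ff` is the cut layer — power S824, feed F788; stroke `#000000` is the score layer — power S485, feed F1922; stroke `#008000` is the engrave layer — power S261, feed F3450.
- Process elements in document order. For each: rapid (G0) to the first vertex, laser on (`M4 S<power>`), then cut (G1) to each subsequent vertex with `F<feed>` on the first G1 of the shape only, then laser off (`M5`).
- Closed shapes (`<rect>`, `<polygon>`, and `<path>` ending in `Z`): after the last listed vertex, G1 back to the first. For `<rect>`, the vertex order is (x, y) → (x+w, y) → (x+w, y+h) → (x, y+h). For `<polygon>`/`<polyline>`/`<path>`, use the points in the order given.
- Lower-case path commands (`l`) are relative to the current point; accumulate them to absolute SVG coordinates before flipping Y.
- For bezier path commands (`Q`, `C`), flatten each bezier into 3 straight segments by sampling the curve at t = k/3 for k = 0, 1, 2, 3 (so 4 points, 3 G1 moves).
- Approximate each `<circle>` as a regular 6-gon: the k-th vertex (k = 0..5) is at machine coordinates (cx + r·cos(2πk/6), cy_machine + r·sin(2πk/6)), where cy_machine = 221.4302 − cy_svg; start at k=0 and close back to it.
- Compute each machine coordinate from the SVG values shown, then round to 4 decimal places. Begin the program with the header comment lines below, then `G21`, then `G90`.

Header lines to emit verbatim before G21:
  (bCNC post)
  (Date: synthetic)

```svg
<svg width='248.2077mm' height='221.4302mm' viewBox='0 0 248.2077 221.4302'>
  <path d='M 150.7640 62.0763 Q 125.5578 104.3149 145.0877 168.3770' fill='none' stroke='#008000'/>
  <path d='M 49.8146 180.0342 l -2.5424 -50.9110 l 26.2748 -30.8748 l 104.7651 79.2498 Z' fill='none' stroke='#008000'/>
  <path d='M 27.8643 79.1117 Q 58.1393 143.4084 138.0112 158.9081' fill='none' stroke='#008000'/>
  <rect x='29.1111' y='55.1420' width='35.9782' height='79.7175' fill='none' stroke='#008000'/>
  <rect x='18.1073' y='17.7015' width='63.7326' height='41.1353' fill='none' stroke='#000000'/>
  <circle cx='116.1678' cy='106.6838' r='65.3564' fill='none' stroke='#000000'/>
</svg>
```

(bCNC post)
(Date: synthetic)
G21
G90
G0 X150.7640 Y159.3539
M4 S261
G1 X138.9305 Y128.7700 F3450
G1 X137.0384 Y93.3364
G1 X145.0877 Y53.0532
M5
G0 X49.8146 Y41.3960
M4 S261
G1 X47.2722 Y92.3070 F3450
G1 X73.5470 Y123.1818
G1 X178.3121 Y43.9320
G1 X49.8146 Y41.3960
M5
G0 X27.8643 Y142.3185
M4 S261
G1 X53.5584 Y104.8759 F3450
G1 X90.2740 Y78.2771
G1 X138.0112 Y62.5221
M5
G0 X29.1111 Y166.2882
M4 S261
G1 X65.0893 Y166.2882 F3450
G1 X65.0893 Y86.5707
G1 X29.1111 Y86.5707
G1 X29.1111 Y166.2882
M5
G0 X18.1073 Y203.7287
M4 S485
G1 X81.8399 Y203.7287 F1922
G1 X81.8399 Y162.5934
G1 X18.1073 Y162.5934
G1 X18.1073 Y203.7287
M5
G0 X181.5242 Y114.7464
M4 S485
G1 X148.8460 Y171.3467 F1922
G1 X83.4896 Y171.3467
G1 X50.8114 Y114.7464
G1 X83.4896 Y58.1461
G1 X148.8460 Y58.1461
G1 X181.5242 Y114.7464
M5

viewBox `0 0 248.2077 221.4302` with mm width/height → 1 unit = 1 mm. Flip: y_m = 221.4302 − y_svg.

**Shape 1** — `<path>` quadratic bezier, stroke `#008000` → engrave (S261, F3450). Control points (SVG): P0=(150.7640,62.0763), P1=(125.5578,104.3149), P2=(145.0877,168.3770); sampled at t=k/3. Machine vertices: (150.7640,159.3539) → (138.9305,128.7700) → (137.0384,93.3364) → (145.0877,53.0532). Open path.

**Shape 2** — `<path>` closed polygon, stroke `#008000` → engrave (S261, F3450). Machine vertices: (49.8146,41.3960) → (47.2722,92.3070) → (73.5470,123.1818) → (178.3121,43.9320) → (49.8146,41.3960). Closed: final G1 returns to the first vertex.

**Shape 3** — `<path>` quadratic bezier, stroke `#008000` → engrave (S261, F3450). Control points (SVG): P0=(27.8643,79.1117), P1=(58.1393,143.4084), P2=(138.0112,158.9081); sampled at t=k/3. Machine vertices: (27.8643,142.3185) → (53.5584,104.8759) → (90.2740,78.2771) → (138.0112,62.5221). Open path.

**Shape 4** — `<rect>` rectangle, stroke `#008000` → engrave (S261, F3450). Machine vertices: (29.1111,166.2882) → (65.0893,166.2882) → (65.0893,86.5707) → (29.1111,86.5707) → (29.1111,166.2882). Closed: final G1 returns to the first vertex.

**Shape 5** — `<rect>` rectangle, stroke `#000000` → score (S485, F1922). Machine vertices: (18.1073,203.7287) → (81.8399,203.7287) → (81.8399,162.5934) → (18.1073,162.5934) → (18.1073,203.7287). Closed: final G1 returns to the first vertex.

**Shape 6** — `<circle>` circle, stroke `#000000` → score (S485, F1922). Machine vertices: (181.5242,114.7464) → (148.8460,171.3467) → (83.4896,171.3467) → (50.8114,114.7464) → (83.4896,58.1461) → (148.8460,58.1461) → (181.5242,114.7464). Closed: final G1 returns to the first vertex.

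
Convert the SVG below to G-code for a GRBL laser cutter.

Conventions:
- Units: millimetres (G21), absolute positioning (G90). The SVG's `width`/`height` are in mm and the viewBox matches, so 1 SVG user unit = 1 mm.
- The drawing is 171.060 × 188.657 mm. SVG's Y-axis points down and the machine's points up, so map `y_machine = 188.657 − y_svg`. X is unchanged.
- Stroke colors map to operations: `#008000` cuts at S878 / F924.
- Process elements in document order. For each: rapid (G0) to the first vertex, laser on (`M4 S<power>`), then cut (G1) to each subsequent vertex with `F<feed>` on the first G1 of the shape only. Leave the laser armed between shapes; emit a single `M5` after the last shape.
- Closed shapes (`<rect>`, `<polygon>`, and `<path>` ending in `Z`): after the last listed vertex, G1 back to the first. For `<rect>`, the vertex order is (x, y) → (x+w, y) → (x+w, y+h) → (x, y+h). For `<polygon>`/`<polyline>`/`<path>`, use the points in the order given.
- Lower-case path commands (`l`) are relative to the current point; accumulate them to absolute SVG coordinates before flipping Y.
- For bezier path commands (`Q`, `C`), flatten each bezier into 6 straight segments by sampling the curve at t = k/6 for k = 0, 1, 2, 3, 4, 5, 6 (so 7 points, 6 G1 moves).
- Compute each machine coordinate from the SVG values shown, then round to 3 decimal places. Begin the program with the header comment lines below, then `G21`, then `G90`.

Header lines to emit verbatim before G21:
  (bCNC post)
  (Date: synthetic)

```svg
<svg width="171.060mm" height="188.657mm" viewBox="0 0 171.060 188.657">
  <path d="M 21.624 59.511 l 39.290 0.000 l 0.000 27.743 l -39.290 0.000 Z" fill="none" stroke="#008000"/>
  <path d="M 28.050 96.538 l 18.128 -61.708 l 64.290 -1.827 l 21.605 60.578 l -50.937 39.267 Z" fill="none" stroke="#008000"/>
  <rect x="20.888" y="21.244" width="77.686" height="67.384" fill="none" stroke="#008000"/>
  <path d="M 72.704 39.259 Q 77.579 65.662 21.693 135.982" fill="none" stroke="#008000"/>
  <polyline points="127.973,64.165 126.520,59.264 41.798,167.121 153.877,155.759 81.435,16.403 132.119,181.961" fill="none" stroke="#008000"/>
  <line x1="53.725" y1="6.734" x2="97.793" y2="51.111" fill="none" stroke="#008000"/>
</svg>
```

Since the viewBox matches the mm dimensions, user units are millimetres directly. The only transform is the Y-flip y_m = 188.657 − y_svg.

Shape 1 is a rectangle drawn with `<path>`. Its stroke #008000 means cut at S878, F924. After flipping Y the toolpath is (21.624,129.146) → (60.914,129.146) → (60.914,101.403) → (21.624,101.403) → (21.624,129.146), returning to the start.

Shape 2 is a regular polygon drawn with `<path>`. Its stroke #008000 means cut at S878, F924. After flipping Y the toolpath is (28.050,92.119) → (46.178,153.827) → (110.468,155.654) → (132.073,95.076) → (81.136,55.809) → (28.050,92.119), returning to the start.

Shape 3 is a rectangle drawn with `<rect>`. Its stroke #008000 means cut at S878, F924. After flipping Y the toolpath is (20.888,167.413) → (98.574,167.413) → (98.574,100.029) → (20.888,100.029) → (20.888,167.413), returning to the start.

Shape 4 is a quadratic bezier drawn with `<path>`. Its stroke #008000 means cut at S878, F924. After flipping Y the toolpath is (72.704,149.398) → (72.641,139.377) → (69.203,126.916) → (62.389,112.016) → (52.199,94.675) → (38.634,74.895) → (21.693,52.675).

Shape 5 is a open polyline drawn with `<polyline>`. Its stroke #008000 means cut at S878, F924. After flipping Y the toolpath is (127.973,124.492) → (126.520,129.393) → (41.798,21.536) → (153.877,32.898) → (81.435,172.254) → (132.119,6.696).

Shape 6 is a line segment drawn with `<line>`. Its stroke #008000 means cut at S878, F924. After flipping Y the toolpath is (53.725,181.923) → (97.793,137.546).

(bCNC post)
(Date: synthetic)
G21
G90
G0 X21.624 Y129.146
M4 S878
G1 X60.914 Y129.146 F924
G1 X60.914 Y101.403
G1 X21.624 Y101.403
G1 X21.624 Y129.146
G0 X28.050 Y92.119
M4 S878
G1 X46.178 Y153.827 F924
G1 X110.468 Y155.654
G1 X132.073 Y95.076
G1 X81.136 Y55.809
G1 X28.050 Y92.119
G0 X20.888 Y167.413
M4 S878
G1 X98.574 Y167.413 F924
G1 X98.574 Y100.029
G1 X20.888 Y100.029
G1 X20.888 Y167.413
G0 X72.704 Y149.398
M4 S878
G1 X72.641 Y139.377 F924
G1 X69.203 Y126.916
G1 X62.389 Y112.016
G1 X52.199 Y94.675
G1 X38.634 Y74.895
G1 X21.693 Y52.675
G0 X127.973 Y124.492
M4 S878
G1 X126.520 Y129.393 F924
G1 X41.798 Y21.536
G1 X153.877 Y32.898
G1 X81.435 Y172.254
G1 X132.119 Y6.696
G0 X53.725 Y181.923
M4 S878
G1 X97.793 Y137.546 F924
M5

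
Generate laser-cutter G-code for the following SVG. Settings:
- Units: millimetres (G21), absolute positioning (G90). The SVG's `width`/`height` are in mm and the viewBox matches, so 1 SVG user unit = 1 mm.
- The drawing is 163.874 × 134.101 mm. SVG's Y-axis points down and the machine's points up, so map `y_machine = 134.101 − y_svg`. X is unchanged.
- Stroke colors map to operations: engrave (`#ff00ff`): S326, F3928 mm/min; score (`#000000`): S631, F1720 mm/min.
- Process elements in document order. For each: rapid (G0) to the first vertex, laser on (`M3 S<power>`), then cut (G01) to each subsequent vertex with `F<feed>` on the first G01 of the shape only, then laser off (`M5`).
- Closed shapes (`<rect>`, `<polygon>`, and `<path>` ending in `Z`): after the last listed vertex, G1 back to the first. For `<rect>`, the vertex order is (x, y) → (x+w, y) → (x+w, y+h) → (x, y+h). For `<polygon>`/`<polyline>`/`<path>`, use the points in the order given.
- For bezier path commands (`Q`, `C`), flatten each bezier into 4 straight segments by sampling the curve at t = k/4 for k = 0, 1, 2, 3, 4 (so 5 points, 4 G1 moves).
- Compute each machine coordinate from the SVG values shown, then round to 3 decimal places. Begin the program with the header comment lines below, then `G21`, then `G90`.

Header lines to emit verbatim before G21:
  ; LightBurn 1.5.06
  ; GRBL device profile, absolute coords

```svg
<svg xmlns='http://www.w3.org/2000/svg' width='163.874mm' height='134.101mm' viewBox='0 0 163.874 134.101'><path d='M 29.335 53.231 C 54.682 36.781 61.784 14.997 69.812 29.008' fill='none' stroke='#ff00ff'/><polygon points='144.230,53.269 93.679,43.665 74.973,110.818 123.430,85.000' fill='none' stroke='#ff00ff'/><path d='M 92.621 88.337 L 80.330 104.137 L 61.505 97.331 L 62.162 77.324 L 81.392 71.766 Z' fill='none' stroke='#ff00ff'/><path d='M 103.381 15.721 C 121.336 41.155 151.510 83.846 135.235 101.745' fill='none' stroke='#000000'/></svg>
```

1 u = 1 mm; y_m = 134.101 − y.

[1] `<path>` cubic bezier, #ff00ff→engrave S326 F3928: (29.335,80.870) → (45.224,93.565) → (56.068,104.404) → (63.665,109.532) → (69.812,105.093)

[2] `<polygon>` closed polygon, #ff00ff→engrave S326 F3928: (144.230,80.832) → (93.679,90.436) → (74.973,23.283) → (123.430,49.101) → (144.230,80.832) (closed)

[3] `<path>` regular polygon, #ff00ff→engrave S326 F3928: (92.621,45.764) → (80.330,29.964) → (61.505,36.770) → (62.162,56.777) → (81.392,62.335) → (92.621,45.764) (closed)

[4] `<path>` cubic bezier, #000000→score S631 F1720: (103.381,118.380) → (118.222,96.726) → (132.144,72.542) → (139.649,49.772) → (135.235,32.356)

; LightBurn 1.5.06
; GRBL device profile, absolute coords
G21
G90
G0 X29.335 Y80.870
M3 S326
G01 X45.224 Y93.565 F3928
G01 X56.068 Y104.404
G01 X63.665 Y109.532
G01 X69.812 Y105.093
M5
G0 X144.230 Y80.832
M3 S326
G01 X93.679 Y90.436 F3928
G01 X74.973 Y23.283
G01 X123.430 Y49.101
G01 X144.230 Y80.832
M5
G0 X92.621 Y45.764
M3 S326
G01 X80.330 Y29.964 F3928
G01 X61.505 Y36.770
G01 X62.162 Y56.777
G01 X81.392 Y62.335
G01 X92.621 Y45.764
M5
G0 X103.381 Y118.380
M3 S631
G01 X118.222 Y96.726 F1720
G01 X132.144 Y72.542
G01 X139.649 Y49.772
G01 X135.235 Y32.356
M5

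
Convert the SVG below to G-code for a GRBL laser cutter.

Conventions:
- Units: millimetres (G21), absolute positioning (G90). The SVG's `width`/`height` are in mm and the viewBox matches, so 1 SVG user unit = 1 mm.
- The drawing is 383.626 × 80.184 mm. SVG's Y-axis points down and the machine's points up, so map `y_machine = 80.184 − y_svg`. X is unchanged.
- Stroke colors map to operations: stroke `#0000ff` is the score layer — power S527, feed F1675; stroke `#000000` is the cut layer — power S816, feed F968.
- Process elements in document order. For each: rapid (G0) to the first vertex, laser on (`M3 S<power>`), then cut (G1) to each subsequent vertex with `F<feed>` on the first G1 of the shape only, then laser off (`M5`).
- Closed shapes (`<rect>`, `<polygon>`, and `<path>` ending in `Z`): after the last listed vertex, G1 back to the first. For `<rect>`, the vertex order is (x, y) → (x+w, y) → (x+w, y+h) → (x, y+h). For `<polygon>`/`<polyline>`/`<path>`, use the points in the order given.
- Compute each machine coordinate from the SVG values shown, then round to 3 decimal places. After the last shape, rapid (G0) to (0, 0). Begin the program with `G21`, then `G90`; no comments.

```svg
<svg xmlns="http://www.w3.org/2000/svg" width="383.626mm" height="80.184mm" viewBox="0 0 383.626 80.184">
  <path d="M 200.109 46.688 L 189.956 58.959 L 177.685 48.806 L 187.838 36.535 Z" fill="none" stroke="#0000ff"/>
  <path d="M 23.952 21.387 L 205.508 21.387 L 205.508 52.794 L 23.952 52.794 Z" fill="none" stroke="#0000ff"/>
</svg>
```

1 u = 1 mm; y_m = 80.184 − y.

[1] `<path>` regular polygon, #0000ff→score S527 F1675: (200.109,33.496) → (189.956,21.225) → (177.685,31.378) → (187.838,43.649) → (200.109,33.496) (closed)

[2] `<path>` rectangle, #0000ff→score S527 F1675: (23.952,58.797) → (205.508,58.797) → (205.508,27.390) → (23.952,27.390) → (23.952,58.797) (closed)

G21
G90
G0 X200.109 Y33.496
M3 S527
G1 X189.956 Y21.225 F1675
G1 X177.685 Y31.378
G1 X187.838 Y43.649
G1 X200.109 Y33.496
M5
G0 X23.952 Y58.797
M3 S527
G1 X205.508 Y58.797 F1675
G1 X205.508 Y27.390
G1 X23.952 Y27.390
G1 X23.952 Y58.797
M5
G0 X0.000 Y0.000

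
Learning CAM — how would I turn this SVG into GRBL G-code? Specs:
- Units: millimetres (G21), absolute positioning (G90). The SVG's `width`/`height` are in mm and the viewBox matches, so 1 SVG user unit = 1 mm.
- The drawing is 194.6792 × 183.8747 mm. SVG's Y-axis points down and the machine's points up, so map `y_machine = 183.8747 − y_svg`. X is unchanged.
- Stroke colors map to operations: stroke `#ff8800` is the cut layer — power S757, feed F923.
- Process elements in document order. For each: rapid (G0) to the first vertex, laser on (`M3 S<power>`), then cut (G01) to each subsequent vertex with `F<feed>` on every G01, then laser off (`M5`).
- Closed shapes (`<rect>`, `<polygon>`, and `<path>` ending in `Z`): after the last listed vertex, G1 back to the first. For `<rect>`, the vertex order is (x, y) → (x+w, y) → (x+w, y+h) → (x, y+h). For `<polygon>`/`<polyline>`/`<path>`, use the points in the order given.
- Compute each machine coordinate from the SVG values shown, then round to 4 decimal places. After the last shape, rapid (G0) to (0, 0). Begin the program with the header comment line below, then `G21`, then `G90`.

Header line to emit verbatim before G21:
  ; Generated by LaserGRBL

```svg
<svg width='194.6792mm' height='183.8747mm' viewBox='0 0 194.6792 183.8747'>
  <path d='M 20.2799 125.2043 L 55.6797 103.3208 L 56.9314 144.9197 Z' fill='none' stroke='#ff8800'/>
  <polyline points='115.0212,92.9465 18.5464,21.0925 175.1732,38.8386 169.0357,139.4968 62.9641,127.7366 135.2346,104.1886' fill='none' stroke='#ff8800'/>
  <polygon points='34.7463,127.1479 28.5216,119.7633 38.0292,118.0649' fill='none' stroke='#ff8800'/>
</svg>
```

; Generated by LaserGRBL
G21
G90
G0 X20.2799 Y58.6704
M3 S757
G01 X55.6797 Y80.5539 F923
G01 X56.9314 Y38.9550 F923
G01 X20.2799 Y58.6704 F923
M5
G0 X115.0212 Y90.9282
M3 S757
G01 X18.5464 Y162.7822 F923
G01 X175.1732 Y145.0361 F923
G01 X169.0357 Y44.3779 F923
G01 X62.9641 Y56.1381 F923
G01 X135.2346 Y79.6861 F923
M5
G0 X34.7463 Y56.7268
M3 S757
G01 X28.5216 Y64.1114 F923
G01 X38.0292 Y65.8098 F923
G01 X34.7463 Y56.7268 F923
M5
G0 X0.0000 Y0.0000

viewBox `0 0 194.6792 183.8747` with mm width/height → 1 unit = 1 mm. Flip: y_m = 183.8747 − y_svg.

**Shape 1** — `<path>` regular polygon, stroke `#ff8800` → cut (S757, F923). Machine vertices: (20.2799,58.6704) → (55.6797,80.5539) → (56.9314,38.9550) → (20.2799,58.6704). Closed: final G1 returns to the first vertex.

**Shape 2** — `<polyline>` open polyline, stroke `#ff8800` → cut (S757, F923). Machine vertices: (115.0212,90.9282) → (18.5464,162.7822) → (175.1732,145.0361) → (169.0357,44.3779) → (62.9641,56.1381) → (135.2346,79.6861). Open path.

**Shape 3** — `<polygon>` regular polygon, stroke `#ff8800` → cut (S757, F923). Machine vertices: (34.7463,56.7268) → (28.5216,64.1114) → (38.0292,65.8098) → (34.7463,56.7268). Closed: final G1 returns to the first vertex.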